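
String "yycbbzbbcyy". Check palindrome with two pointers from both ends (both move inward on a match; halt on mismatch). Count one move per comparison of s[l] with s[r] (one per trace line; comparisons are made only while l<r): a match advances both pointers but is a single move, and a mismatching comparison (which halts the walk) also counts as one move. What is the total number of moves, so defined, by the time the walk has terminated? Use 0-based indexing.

5 moves

[0,10] 'y'=='y' → l++,r--
[1,9] 'y'=='y' → l++,r--
[2,8] 'c'=='c' → l++,r--
[3,7] 'b'=='b' → l++,r--
[4,6] 'b'=='b' → l++,r--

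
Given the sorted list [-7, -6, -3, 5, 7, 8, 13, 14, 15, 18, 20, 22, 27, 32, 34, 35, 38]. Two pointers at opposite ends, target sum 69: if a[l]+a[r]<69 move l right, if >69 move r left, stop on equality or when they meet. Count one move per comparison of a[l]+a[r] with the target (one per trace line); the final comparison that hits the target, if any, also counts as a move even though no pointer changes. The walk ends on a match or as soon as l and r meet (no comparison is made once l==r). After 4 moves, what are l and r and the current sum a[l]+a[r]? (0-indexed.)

l=4, r=16, sum=45

[0,16] -7+38=31 <69 → l++
[1,16] -6+38=32 <69 → l++
[2,16] -3+38=35 <69 → l++
[3,16] 5+38=43 <69 → l++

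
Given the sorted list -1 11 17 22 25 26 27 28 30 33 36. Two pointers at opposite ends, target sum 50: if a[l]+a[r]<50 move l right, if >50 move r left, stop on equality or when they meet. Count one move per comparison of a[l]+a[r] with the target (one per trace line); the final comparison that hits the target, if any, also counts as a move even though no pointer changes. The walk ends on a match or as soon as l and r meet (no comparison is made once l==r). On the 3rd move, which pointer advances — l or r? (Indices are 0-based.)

l=0 r=10: -1+36=35 <50, l++
l=1 r=10: 11+36=47 <50, l++
l=2 r=10: 17+36=53 >50, r--

r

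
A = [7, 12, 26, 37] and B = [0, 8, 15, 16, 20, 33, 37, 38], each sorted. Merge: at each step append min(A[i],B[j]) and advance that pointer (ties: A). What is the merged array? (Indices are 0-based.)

[0, 7, 8, 12, 15, 16, 20, 26, 33, 37, 37, 38]

[i=0,j=0] A[i]=7>B[j]=0 take 0 → j++
[i=0,j=1] A[i]=7<=B[j]=8 take 7 → i++
[i=1,j=1] A[i]=12>B[j]=8 take 8 → j++
[i=1,j=2] A[i]=12<=B[j]=15 take 12 → i++
[i=2,j=2] A[i]=26>B[j]=15 take 15 → j++
[i=2,j=3] A[i]=26>B[j]=16 take 16 → j++
[i=2,j=4] A[i]=26>B[j]=20 take 20 → j++
[i=2,j=5] A[i]=26<=B[j]=33 take 26 → i++
[i=3,j=5] A[i]=37>B[j]=33 take 33 → j++
[i=3,j=6] A[i]=37<=B[j]=37 take 37 → i++
[i=4,j=6] A done, take B[j]=37 → j++
[i=4,j=7] A done, take B[j]=38 → j++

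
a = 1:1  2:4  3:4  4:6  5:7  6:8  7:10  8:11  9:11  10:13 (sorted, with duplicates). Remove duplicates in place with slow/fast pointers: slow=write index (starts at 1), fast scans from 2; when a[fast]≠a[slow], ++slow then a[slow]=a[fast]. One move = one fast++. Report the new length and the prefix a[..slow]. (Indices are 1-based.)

length 8; prefix = [1, 4, 6, 7, 8, 10, 11, 13]

(s=1,f=2) a[fast]=4≠a[slow]=1 write a[2]=4 → slow++,fast++
(s=2,f=3) a[fast]=4=a[slow] dup → fast++
(s=2,f=4) a[fast]=6≠a[slow]=4 write a[3]=6 → slow++,fast++
(s=3,f=5) a[fast]=7≠a[slow]=6 write a[4]=7 → slow++,fast++
(s=4,f=6) a[fast]=8≠a[slow]=7 write a[5]=8 → slow++,fast++
(s=5,f=7) a[fast]=10≠a[slow]=8 write a[6]=10 → slow++,fast++
(s=6,f=8) a[fast]=11≠a[slow]=10 write a[7]=11 → slow++,fast++
(s=7,f=9) a[fast]=11=a[slow] dup → fast++
(s=7,f=10) a[fast]=13≠a[slow]=11 write a[8]=13 → slow++,fast++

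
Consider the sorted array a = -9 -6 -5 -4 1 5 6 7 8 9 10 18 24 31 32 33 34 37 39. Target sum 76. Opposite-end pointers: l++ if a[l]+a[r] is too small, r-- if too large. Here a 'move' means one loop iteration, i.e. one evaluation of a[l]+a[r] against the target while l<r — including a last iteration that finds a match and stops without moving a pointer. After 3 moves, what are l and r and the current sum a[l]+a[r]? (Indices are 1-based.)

[1,19] -9+39=30 <76 → l++
[2,19] -6+39=33 <76 → l++
[3,19] -5+39=34 <76 → l++

l=4, r=19, sum=35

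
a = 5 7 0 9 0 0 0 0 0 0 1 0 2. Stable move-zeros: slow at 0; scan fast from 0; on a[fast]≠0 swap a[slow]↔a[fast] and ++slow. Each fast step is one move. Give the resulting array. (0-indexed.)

[5, 7, 9, 1, 2, 0, 0, 0, 0, 0, 0, 0, 0]

(s=0,f=0) a[fast]=5≠0 swap→a[0]=5 → slow++,fast++
(s=1,f=1) a[fast]=7≠0 swap→a[1]=7 → slow++,fast++
(s=2,f=2) a[fast]=0 → fast++
(s=2,f=3) a[fast]=9≠0 swap→a[2]=9 → slow++,fast++
(s=3,f=4) a[fast]=0 → fast++
(s=3,f=5) a[fast]=0 → fast++
(s=3,f=6) a[fast]=0 → fast++
(s=3,f=7) a[fast]=0 → fast++
(s=3,f=8) a[fast]=0 → fast++
(s=3,f=9) a[fast]=0 → fast++
(s=3,f=10) a[fast]=1≠0 swap→a[3]=1 → slow++,fast++
(s=4,f=11) a[fast]=0 → fast++
(s=4,f=12) a[fast]=2≠0 swap→a[4]=2 → slow++,fast++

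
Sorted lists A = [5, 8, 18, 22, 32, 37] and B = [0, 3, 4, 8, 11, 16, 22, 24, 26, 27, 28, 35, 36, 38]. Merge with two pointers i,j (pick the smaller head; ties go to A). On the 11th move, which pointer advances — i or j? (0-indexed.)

i=0 j=0: A[i]=5>B[j]=0 take 0, j++
i=0 j=1: A[i]=5>B[j]=3 take 3, j++
i=0 j=2: A[i]=5>B[j]=4 take 4, j++
i=0 j=3: A[i]=5<=B[j]=8 take 5, i++
i=1 j=3: A[i]=8<=B[j]=8 take 8, i++
i=2 j=3: A[i]=18>B[j]=8 take 8, j++
i=2 j=4: A[i]=18>B[j]=11 take 11, j++
i=2 j=5: A[i]=18>B[j]=16 take 16, j++
i=2 j=6: A[i]=18<=B[j]=22 take 18, i++
i=3 j=6: A[i]=22<=B[j]=22 take 22, i++
i=4 j=6: A[i]=32>B[j]=22 take 22, j++

j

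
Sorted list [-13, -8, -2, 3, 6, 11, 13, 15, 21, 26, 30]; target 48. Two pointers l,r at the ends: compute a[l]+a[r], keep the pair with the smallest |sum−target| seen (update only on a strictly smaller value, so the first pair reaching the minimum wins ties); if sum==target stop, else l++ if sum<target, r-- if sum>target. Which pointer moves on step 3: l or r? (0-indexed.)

l=0 r=10: -13+30=17 d=31 *, l++
l=1 r=10: -8+30=22 d=26 *, l++
l=2 r=10: -2+30=28 d=20 *, l++

l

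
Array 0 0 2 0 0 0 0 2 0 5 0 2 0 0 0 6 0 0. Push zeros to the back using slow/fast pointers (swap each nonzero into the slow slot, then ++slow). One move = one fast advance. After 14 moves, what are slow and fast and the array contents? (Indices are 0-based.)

slow=0 fast=0: a[fast]=0, fast++
slow=0 fast=1: a[fast]=0, fast++
slow=0 fast=2: a[fast]=2≠0 swap→a[0]=2, slow++,fast++
slow=1 fast=3: a[fast]=0, fast++
slow=1 fast=4: a[fast]=0, fast++
slow=1 fast=5: a[fast]=0, fast++
slow=1 fast=6: a[fast]=0, fast++
slow=1 fast=7: a[fast]=2≠0 swap→a[1]=2, slow++,fast++
slow=2 fast=8: a[fast]=0, fast++
slow=2 fast=9: a[fast]=5≠0 swap→a[2]=5, slow++,fast++
slow=3 fast=10: a[fast]=0, fast++
slow=3 fast=11: a[fast]=2≠0 swap→a[3]=2, slow++,fast++
slow=4 fast=12: a[fast]=0, fast++
slow=4 fast=13: a[fast]=0, fast++

slow=4, fast=14, a=[2, 2, 5, 2, 0, 0, 0, 0, 0, 0, 0, 0, 0, 0, 0, 6, 0, 0]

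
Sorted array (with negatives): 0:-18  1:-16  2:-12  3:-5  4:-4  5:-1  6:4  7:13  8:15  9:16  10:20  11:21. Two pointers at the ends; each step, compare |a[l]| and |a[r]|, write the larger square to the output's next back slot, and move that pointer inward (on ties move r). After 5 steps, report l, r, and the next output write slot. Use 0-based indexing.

l=2, r=8, next write slot=6

l=0 r=11: |-18|<=|21| out[11]=441, r--
l=0 r=10: |-18|<=|20| out[10]=400, r--
l=0 r=9: |-18|>|16| out[9]=324, l++
l=1 r=9: |-16|<=|16| out[8]=256, r--
l=1 r=8: |-16|>|15| out[7]=256, l++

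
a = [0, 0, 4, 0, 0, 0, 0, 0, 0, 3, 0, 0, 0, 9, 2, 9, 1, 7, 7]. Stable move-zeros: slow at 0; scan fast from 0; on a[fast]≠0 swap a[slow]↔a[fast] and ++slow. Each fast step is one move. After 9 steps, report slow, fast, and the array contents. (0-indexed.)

slow=1, fast=9, a=[4, 0, 0, 0, 0, 0, 0, 0, 0, 3, 0, 0, 0, 9, 2, 9, 1, 7, 7]

slow=0 fast=0: a[fast]=0, fast++
slow=0 fast=1: a[fast]=0, fast++
slow=0 fast=2: a[fast]=4≠0 swap→a[0]=4, slow++,fast++
slow=1 fast=3: a[fast]=0, fast++
slow=1 fast=4: a[fast]=0, fast++
slow=1 fast=5: a[fast]=0, fast++
slow=1 fast=6: a[fast]=0, fast++
slow=1 fast=7: a[fast]=0, fast++
slow=1 fast=8: a[fast]=0, fast++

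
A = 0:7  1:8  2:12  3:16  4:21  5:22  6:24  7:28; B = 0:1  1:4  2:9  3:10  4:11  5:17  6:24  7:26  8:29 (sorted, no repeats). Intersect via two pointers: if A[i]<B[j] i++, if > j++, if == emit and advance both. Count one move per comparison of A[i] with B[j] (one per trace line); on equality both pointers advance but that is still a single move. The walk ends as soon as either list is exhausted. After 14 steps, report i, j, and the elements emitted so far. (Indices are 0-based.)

i=7, j=8, emitted=[24]

[i=0,j=0] 7>1 → j++
[i=0,j=1] 7>4 → j++
[i=0,j=2] 7<9 → i++
[i=1,j=2] 8<9 → i++
[i=2,j=2] 12>9 → j++
[i=2,j=3] 12>10 → j++
[i=2,j=4] 12>11 → j++
[i=2,j=5] 12<17 → i++
[i=3,j=5] 16<17 → i++
[i=4,j=5] 21>17 → j++
[i=4,j=6] 21<24 → i++
[i=5,j=6] 22<24 → i++
[i=6,j=6] 24==24 emit → i++,j++
[i=7,j=7] 28>26 → j++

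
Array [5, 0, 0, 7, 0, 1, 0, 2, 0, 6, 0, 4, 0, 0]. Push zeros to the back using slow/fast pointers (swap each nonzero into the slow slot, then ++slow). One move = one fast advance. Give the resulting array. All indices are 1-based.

slow=1 fast=1: a[fast]=5≠0 swap→a[1]=5, slow++,fast++
slow=2 fast=2: a[fast]=0, fast++
slow=2 fast=3: a[fast]=0, fast++
slow=2 fast=4: a[fast]=7≠0 swap→a[2]=7, slow++,fast++
slow=3 fast=5: a[fast]=0, fast++
slow=3 fast=6: a[fast]=1≠0 swap→a[3]=1, slow++,fast++
slow=4 fast=7: a[fast]=0, fast++
slow=4 fast=8: a[fast]=2≠0 swap→a[4]=2, slow++,fast++
slow=5 fast=9: a[fast]=0, fast++
slow=5 fast=10: a[fast]=6≠0 swap→a[5]=6, slow++,fast++
slow=6 fast=11: a[fast]=0, fast++
slow=6 fast=12: a[fast]=4≠0 swap→a[6]=4, slow++,fast++
slow=7 fast=13: a[fast]=0, fast++
slow=7 fast=14: a[fast]=0, fast++

[5, 7, 1, 2, 6, 4, 0, 0, 0, 0, 0, 0, 0, 0]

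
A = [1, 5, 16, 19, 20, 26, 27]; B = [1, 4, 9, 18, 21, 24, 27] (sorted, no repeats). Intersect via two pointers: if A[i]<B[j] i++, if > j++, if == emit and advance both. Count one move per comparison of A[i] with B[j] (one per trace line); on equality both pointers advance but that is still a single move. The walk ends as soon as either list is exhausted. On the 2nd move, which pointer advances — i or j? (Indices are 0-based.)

i=0 j=0: 1==1 emit, i++,j++
i=1 j=1: 5>4, j++

j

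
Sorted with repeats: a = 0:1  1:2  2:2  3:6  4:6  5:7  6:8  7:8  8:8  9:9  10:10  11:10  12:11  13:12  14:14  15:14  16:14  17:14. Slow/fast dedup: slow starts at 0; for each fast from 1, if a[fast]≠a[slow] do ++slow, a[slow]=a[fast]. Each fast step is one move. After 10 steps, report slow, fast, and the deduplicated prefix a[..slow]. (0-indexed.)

(s=0,f=1) a[fast]=2≠a[slow]=1 write a[1]=2 → slow++,fast++
(s=1,f=2) a[fast]=2=a[slow] dup → fast++
(s=1,f=3) a[fast]=6≠a[slow]=2 write a[2]=6 → slow++,fast++
(s=2,f=4) a[fast]=6=a[slow] dup → fast++
(s=2,f=5) a[fast]=7≠a[slow]=6 write a[3]=7 → slow++,fast++
(s=3,f=6) a[fast]=8≠a[slow]=7 write a[4]=8 → slow++,fast++
(s=4,f=7) a[fast]=8=a[slow] dup → fast++
(s=4,f=8) a[fast]=8=a[slow] dup → fast++
(s=4,f=9) a[fast]=9≠a[slow]=8 write a[5]=9 → slow++,fast++
(s=5,f=10) a[fast]=10≠a[slow]=9 write a[6]=10 → slow++,fast++

slow=6, fast=11, prefix=[1, 2, 6, 7, 8, 9, 10]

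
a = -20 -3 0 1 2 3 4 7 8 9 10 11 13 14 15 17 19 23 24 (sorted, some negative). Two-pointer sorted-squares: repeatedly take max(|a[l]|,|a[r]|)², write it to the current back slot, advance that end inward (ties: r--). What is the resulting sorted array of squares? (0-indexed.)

[0, 1, 4, 9, 9, 16, 49, 64, 81, 100, 121, 169, 196, 225, 289, 361, 400, 529, 576]

[0,18] |-20|<=|24| out[18]=576 → r--
[0,17] |-20|<=|23| out[17]=529 → r--
[0,16] |-20|>|19| out[16]=400 → l++
[1,16] |-3|<=|19| out[15]=361 → r--
[1,15] |-3|<=|17| out[14]=289 → r--
[1,14] |-3|<=|15| out[13]=225 → r--
[1,13] |-3|<=|14| out[12]=196 → r--
[1,12] |-3|<=|13| out[11]=169 → r--
[1,11] |-3|<=|11| out[10]=121 → r--
[1,10] |-3|<=|10| out[9]=100 → r--
[1,9] |-3|<=|9| out[8]=81 → r--
[1,8] |-3|<=|8| out[7]=64 → r--
[1,7] |-3|<=|7| out[6]=49 → r--
[1,6] |-3|<=|4| out[5]=16 → r--
[1,5] |-3|<=|3| out[4]=9 → r--
[1,4] |-3|>|2| out[3]=9 → l++
[2,4] |0|<=|2| out[2]=4 → r--
[2,3] |0|<=|1| out[1]=1 → r--
[2,2] |0|<=|0| out[0]=0 → r--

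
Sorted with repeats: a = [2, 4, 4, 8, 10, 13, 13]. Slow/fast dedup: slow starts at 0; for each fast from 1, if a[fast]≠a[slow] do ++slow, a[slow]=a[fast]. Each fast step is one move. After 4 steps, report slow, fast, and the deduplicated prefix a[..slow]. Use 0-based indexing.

(s=0,f=1) a[fast]=4≠a[slow]=2 write a[1]=4 → slow++,fast++
(s=1,f=2) a[fast]=4=a[slow] dup → fast++
(s=1,f=3) a[fast]=8≠a[slow]=4 write a[2]=8 → slow++,fast++
(s=2,f=4) a[fast]=10≠a[slow]=8 write a[3]=10 → slow++,fast++

slow=3, fast=5, prefix=[2, 4, 8, 10]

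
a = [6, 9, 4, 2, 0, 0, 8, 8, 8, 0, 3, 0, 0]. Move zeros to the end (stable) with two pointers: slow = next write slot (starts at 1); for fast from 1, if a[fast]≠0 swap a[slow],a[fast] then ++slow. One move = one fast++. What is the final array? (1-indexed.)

slow=1 fast=1: a[fast]=6≠0 swap→a[1]=6, slow++,fast++
slow=2 fast=2: a[fast]=9≠0 swap→a[2]=9, slow++,fast++
slow=3 fast=3: a[fast]=4≠0 swap→a[3]=4, slow++,fast++
slow=4 fast=4: a[fast]=2≠0 swap→a[4]=2, slow++,fast++
slow=5 fast=5: a[fast]=0, fast++
slow=5 fast=6: a[fast]=0, fast++
slow=5 fast=7: a[fast]=8≠0 swap→a[5]=8, slow++,fast++
slow=6 fast=8: a[fast]=8≠0 swap→a[6]=8, slow++,fast++
slow=7 fast=9: a[fast]=8≠0 swap→a[7]=8, slow++,fast++
slow=8 fast=10: a[fast]=0, fast++
slow=8 fast=11: a[fast]=3≠0 swap→a[8]=3, slow++,fast++
slow=9 fast=12: a[fast]=0, fast++
slow=9 fast=13: a[fast]=0, fast++

[6, 9, 4, 2, 8, 8, 8, 3, 0, 0, 0, 0, 0]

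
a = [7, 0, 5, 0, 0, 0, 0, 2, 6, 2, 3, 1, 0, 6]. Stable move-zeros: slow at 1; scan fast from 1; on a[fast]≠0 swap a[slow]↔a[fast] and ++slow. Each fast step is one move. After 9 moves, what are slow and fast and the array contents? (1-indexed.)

(s=1,f=1) a[fast]=7≠0 swap→a[1]=7 → slow++,fast++
(s=2,f=2) a[fast]=0 → fast++
(s=2,f=3) a[fast]=5≠0 swap→a[2]=5 → slow++,fast++
(s=3,f=4) a[fast]=0 → fast++
(s=3,f=5) a[fast]=0 → fast++
(s=3,f=6) a[fast]=0 → fast++
(s=3,f=7) a[fast]=0 → fast++
(s=3,f=8) a[fast]=2≠0 swap→a[3]=2 → slow++,fast++
(s=4,f=9) a[fast]=6≠0 swap→a[4]=6 → slow++,fast++

slow=5, fast=10, a=[7, 5, 2, 6, 0, 0, 0, 0, 0, 2, 3, 1, 0, 6]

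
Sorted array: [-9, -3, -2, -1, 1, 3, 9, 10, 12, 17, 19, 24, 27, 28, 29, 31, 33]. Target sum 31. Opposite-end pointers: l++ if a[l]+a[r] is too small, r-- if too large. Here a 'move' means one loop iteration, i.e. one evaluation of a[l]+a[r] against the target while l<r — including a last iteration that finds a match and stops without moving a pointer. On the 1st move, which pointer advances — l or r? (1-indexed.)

l=1 r=17: -9+33=24 <31, l++

l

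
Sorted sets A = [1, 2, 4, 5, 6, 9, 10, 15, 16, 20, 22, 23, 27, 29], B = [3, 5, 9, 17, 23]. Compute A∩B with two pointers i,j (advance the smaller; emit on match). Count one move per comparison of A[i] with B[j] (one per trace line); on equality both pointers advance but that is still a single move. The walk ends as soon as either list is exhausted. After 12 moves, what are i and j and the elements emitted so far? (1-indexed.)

i=1 j=1: 1<3, i++
i=2 j=1: 2<3, i++
i=3 j=1: 4>3, j++
i=3 j=2: 4<5, i++
i=4 j=2: 5==5 emit, i++,j++
i=5 j=3: 6<9, i++
i=6 j=3: 9==9 emit, i++,j++
i=7 j=4: 10<17, i++
i=8 j=4: 15<17, i++
i=9 j=4: 16<17, i++
i=10 j=4: 20>17, j++
i=10 j=5: 20<23, i++

i=11, j=5, emitted=[5, 9]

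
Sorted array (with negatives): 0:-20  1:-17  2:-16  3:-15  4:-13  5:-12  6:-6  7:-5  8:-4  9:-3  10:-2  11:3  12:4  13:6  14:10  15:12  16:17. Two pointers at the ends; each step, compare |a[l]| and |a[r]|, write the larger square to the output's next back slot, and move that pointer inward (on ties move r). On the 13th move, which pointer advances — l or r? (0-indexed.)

r

[0,16] |-20|>|17| out[16]=400 → l++
[1,16] |-17|<=|17| out[15]=289 → r--
[1,15] |-17|>|12| out[14]=289 → l++
[2,15] |-16|>|12| out[13]=256 → l++
[3,15] |-15|>|12| out[12]=225 → l++
[4,15] |-13|>|12| out[11]=169 → l++
[5,15] |-12|<=|12| out[10]=144 → r--
[5,14] |-12|>|10| out[9]=144 → l++
[6,14] |-6|<=|10| out[8]=100 → r--
[6,13] |-6|<=|6| out[7]=36 → r--
[6,12] |-6|>|4| out[6]=36 → l++
[7,12] |-5|>|4| out[5]=25 → l++
[8,12] |-4|<=|4| out[4]=16 → r--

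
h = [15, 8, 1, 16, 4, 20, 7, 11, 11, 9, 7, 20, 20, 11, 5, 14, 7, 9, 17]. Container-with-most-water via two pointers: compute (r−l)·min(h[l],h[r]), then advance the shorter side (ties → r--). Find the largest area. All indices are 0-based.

[0,18] min(15,17)*18=270 best=270 * → l++
[1,18] min(8,17)*17=136 best=270 → l++
[2,18] min(1,17)*16=16 best=270 → l++
[3,18] min(16,17)*15=240 best=270 → l++
[4,18] min(4,17)*14=56 best=270 → l++
[5,18] min(20,17)*13=221 best=270 → r--
[5,17] min(20,9)*12=108 best=270 → r--
[5,16] min(20,7)*11=77 best=270 → r--
[5,15] min(20,14)*10=140 best=270 → r--
[5,14] min(20,5)*9=45 best=270 → r--
[5,13] min(20,11)*8=88 best=270 → r--
[5,12] min(20,20)*7=140 best=270 → r--
[5,11] min(20,20)*6=120 best=270 → r--
[5,10] min(20,7)*5=35 best=270 → r--
[5,9] min(20,9)*4=36 best=270 → r--
[5,8] min(20,11)*3=33 best=270 → r--
[5,7] min(20,11)*2=22 best=270 → r--
[5,6] min(20,7)*1=7 best=270 → r--

max area = 270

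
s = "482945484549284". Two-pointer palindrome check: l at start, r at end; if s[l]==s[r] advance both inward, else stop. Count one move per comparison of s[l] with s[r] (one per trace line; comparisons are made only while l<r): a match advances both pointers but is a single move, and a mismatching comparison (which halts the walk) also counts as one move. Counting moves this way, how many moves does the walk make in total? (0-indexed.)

l=0 r=14: '4'=='4', l++,r--
l=1 r=13: '8'=='8', l++,r--
l=2 r=12: '2'=='2', l++,r--
l=3 r=11: '9'=='9', l++,r--
l=4 r=10: '4'=='4', l++,r--
l=5 r=9: '5'=='5', l++,r--
l=6 r=8: '4'=='4', l++,r--

7 moves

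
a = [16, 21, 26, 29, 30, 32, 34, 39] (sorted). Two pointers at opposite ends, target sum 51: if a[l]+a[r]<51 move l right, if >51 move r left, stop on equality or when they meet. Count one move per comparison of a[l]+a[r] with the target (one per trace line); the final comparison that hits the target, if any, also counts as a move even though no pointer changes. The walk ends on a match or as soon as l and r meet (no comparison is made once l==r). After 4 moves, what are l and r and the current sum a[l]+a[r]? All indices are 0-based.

l=1, r=4, sum=51

l=0 r=7: 16+39=55 >51, r--
l=0 r=6: 16+34=50 <51, l++
l=1 r=6: 21+34=55 >51, r--
l=1 r=5: 21+32=53 >51, r--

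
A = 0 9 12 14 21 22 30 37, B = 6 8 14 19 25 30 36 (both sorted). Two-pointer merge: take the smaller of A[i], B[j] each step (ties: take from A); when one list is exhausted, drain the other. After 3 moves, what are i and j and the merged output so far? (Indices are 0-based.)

i=1, j=2, merged so far=[0, 6, 8]

[i=0,j=0] A[i]=0<=B[j]=6 take 0 → i++
[i=1,j=0] A[i]=9>B[j]=6 take 6 → j++
[i=1,j=1] A[i]=9>B[j]=8 take 8 → j++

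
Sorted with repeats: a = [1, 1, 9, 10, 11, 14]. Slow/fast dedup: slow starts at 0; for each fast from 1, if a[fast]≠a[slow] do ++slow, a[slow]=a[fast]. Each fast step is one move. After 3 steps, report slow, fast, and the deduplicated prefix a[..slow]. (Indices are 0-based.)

slow=2, fast=4, prefix=[1, 9, 10]

(s=0,f=1) a[fast]=1=a[slow] dup → fast++
(s=0,f=2) a[fast]=9≠a[slow]=1 write a[1]=9 → slow++,fast++
(s=1,f=3) a[fast]=10≠a[slow]=9 write a[2]=10 → slow++,fast++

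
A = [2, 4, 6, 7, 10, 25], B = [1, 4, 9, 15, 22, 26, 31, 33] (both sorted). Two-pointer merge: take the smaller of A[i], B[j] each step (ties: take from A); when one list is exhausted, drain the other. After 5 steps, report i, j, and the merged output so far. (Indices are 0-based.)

[i=0,j=0] A[i]=2>B[j]=1 take 1 → j++
[i=0,j=1] A[i]=2<=B[j]=4 take 2 → i++
[i=1,j=1] A[i]=4<=B[j]=4 take 4 → i++
[i=2,j=1] A[i]=6>B[j]=4 take 4 → j++
[i=2,j=2] A[i]=6<=B[j]=9 take 6 → i++

i=3, j=2, merged so far=[1, 2, 4, 4, 6]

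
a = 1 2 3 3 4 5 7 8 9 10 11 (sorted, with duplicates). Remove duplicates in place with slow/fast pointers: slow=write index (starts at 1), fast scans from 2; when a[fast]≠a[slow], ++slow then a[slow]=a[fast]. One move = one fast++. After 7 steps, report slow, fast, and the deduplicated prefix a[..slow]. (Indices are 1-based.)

slow=7, fast=9, prefix=[1, 2, 3, 4, 5, 7, 8]

(s=1,f=2) a[fast]=2≠a[slow]=1 write a[2]=2 → slow++,fast++
(s=2,f=3) a[fast]=3≠a[slow]=2 write a[3]=3 → slow++,fast++
(s=3,f=4) a[fast]=3=a[slow] dup → fast++
(s=3,f=5) a[fast]=4≠a[slow]=3 write a[4]=4 → slow++,fast++
(s=4,f=6) a[fast]=5≠a[slow]=4 write a[5]=5 → slow++,fast++
(s=5,f=7) a[fast]=7≠a[slow]=5 write a[6]=7 → slow++,fast++
(s=6,f=8) a[fast]=8≠a[slow]=7 write a[7]=8 → slow++,fast++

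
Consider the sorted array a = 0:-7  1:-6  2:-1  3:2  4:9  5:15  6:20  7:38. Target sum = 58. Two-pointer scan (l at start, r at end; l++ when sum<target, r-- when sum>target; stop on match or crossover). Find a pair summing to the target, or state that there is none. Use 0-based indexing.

(20, 38)

[0,7] -7+38=31 <58 → l++
[1,7] -6+38=32 <58 → l++
[2,7] -1+38=37 <58 → l++
[3,7] 2+38=40 <58 → l++
[4,7] 9+38=47 <58 → l++
[5,7] 15+38=53 <58 → l++
[6,7] 20+38=58 → found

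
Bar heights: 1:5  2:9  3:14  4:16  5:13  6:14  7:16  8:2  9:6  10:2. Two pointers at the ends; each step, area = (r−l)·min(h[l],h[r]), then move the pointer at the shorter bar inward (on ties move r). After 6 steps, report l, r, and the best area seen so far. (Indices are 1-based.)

l=4, r=7, best area=56

l=1 r=10: min(5,2)*9=18 best=18 *, r--
l=1 r=9: min(5,6)*8=40 best=40 *, l++
l=2 r=9: min(9,6)*7=42 best=42 *, r--
l=2 r=8: min(9,2)*6=12 best=42, r--
l=2 r=7: min(9,16)*5=45 best=45 *, l++
l=3 r=7: min(14,16)*4=56 best=56 *, l++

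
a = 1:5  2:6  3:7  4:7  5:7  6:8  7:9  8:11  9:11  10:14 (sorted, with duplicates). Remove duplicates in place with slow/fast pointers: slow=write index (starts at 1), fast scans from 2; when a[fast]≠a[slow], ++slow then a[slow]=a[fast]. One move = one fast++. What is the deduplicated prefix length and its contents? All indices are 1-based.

length 7; prefix = [5, 6, 7, 8, 9, 11, 14]

slow=1 fast=2: a[fast]=6≠a[slow]=5 write a[2]=6, slow++,fast++
slow=2 fast=3: a[fast]=7≠a[slow]=6 write a[3]=7, slow++,fast++
slow=3 fast=4: a[fast]=7=a[slow] dup, fast++
slow=3 fast=5: a[fast]=7=a[slow] dup, fast++
slow=3 fast=6: a[fast]=8≠a[slow]=7 write a[4]=8, slow++,fast++
slow=4 fast=7: a[fast]=9≠a[slow]=8 write a[5]=9, slow++,fast++
slow=5 fast=8: a[fast]=11≠a[slow]=9 write a[6]=11, slow++,fast++
slow=6 fast=9: a[fast]=11=a[slow] dup, fast++
slow=6 fast=10: a[fast]=14≠a[slow]=11 write a[7]=14, slow++,fast++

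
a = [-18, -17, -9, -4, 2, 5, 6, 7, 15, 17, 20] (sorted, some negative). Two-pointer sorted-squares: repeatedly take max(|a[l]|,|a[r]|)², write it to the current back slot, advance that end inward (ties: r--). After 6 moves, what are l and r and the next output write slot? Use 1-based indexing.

[1,11] |-18|<=|20| out[11]=400 → r--
[1,10] |-18|>|17| out[10]=324 → l++
[2,10] |-17|<=|17| out[9]=289 → r--
[2,9] |-17|>|15| out[8]=289 → l++
[3,9] |-9|<=|15| out[7]=225 → r--
[3,8] |-9|>|7| out[6]=81 → l++

l=4, r=8, next write slot=5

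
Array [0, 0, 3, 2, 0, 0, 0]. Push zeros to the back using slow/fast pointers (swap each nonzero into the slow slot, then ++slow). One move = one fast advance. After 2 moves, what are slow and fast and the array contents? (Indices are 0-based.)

slow=0, fast=2, a=[0, 0, 3, 2, 0, 0, 0]

(s=0,f=0) a[fast]=0 → fast++
(s=0,f=1) a[fast]=0 → fast++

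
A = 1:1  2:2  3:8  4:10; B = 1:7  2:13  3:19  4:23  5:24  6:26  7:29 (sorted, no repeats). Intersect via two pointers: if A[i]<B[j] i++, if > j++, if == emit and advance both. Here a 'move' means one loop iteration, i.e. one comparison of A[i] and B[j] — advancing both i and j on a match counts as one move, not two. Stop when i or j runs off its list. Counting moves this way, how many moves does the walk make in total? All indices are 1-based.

5 moves

i=1 j=1: 1<7, i++
i=2 j=1: 2<7, i++
i=3 j=1: 8>7, j++
i=3 j=2: 8<13, i++
i=4 j=2: 10<13, i++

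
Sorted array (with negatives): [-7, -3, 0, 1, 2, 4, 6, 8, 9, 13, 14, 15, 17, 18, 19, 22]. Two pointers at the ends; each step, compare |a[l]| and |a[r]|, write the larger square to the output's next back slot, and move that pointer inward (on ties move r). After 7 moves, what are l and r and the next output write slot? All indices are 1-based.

l=1 r=16: |-7|<=|22| out[16]=484, r--
l=1 r=15: |-7|<=|19| out[15]=361, r--
l=1 r=14: |-7|<=|18| out[14]=324, r--
l=1 r=13: |-7|<=|17| out[13]=289, r--
l=1 r=12: |-7|<=|15| out[12]=225, r--
l=1 r=11: |-7|<=|14| out[11]=196, r--
l=1 r=10: |-7|<=|13| out[10]=169, r--

l=1, r=9, next write slot=9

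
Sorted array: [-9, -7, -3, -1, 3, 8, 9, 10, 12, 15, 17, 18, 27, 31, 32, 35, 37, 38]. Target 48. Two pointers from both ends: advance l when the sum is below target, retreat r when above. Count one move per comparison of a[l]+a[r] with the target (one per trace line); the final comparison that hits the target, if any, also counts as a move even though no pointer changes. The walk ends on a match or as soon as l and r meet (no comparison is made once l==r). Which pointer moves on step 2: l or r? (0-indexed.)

l

l=0 r=17: -9+38=29 <48, l++
l=1 r=17: -7+38=31 <48, l++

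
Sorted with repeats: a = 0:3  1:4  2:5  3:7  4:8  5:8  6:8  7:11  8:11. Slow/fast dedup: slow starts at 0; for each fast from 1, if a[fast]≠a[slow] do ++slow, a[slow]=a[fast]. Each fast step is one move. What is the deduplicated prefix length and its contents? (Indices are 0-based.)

(s=0,f=1) a[fast]=4≠a[slow]=3 write a[1]=4 → slow++,fast++
(s=1,f=2) a[fast]=5≠a[slow]=4 write a[2]=5 → slow++,fast++
(s=2,f=3) a[fast]=7≠a[slow]=5 write a[3]=7 → slow++,fast++
(s=3,f=4) a[fast]=8≠a[slow]=7 write a[4]=8 → slow++,fast++
(s=4,f=5) a[fast]=8=a[slow] dup → fast++
(s=4,f=6) a[fast]=8=a[slow] dup → fast++
(s=4,f=7) a[fast]=11≠a[slow]=8 write a[5]=11 → slow++,fast++
(s=5,f=8) a[fast]=11=a[slow] dup → fast++

length 6; prefix = [3, 4, 5, 7, 8, 11]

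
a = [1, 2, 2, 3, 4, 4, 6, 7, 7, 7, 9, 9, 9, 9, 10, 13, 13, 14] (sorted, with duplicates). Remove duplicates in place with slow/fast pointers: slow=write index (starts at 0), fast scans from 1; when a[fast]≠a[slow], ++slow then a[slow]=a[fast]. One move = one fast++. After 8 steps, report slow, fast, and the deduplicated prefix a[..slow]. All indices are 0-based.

slow=0 fast=1: a[fast]=2≠a[slow]=1 write a[1]=2, slow++,fast++
slow=1 fast=2: a[fast]=2=a[slow] dup, fast++
slow=1 fast=3: a[fast]=3≠a[slow]=2 write a[2]=3, slow++,fast++
slow=2 fast=4: a[fast]=4≠a[slow]=3 write a[3]=4, slow++,fast++
slow=3 fast=5: a[fast]=4=a[slow] dup, fast++
slow=3 fast=6: a[fast]=6≠a[slow]=4 write a[4]=6, slow++,fast++
slow=4 fast=7: a[fast]=7≠a[slow]=6 write a[5]=7, slow++,fast++
slow=5 fast=8: a[fast]=7=a[slow] dup, fast++

slow=5, fast=9, prefix=[1, 2, 3, 4, 6, 7]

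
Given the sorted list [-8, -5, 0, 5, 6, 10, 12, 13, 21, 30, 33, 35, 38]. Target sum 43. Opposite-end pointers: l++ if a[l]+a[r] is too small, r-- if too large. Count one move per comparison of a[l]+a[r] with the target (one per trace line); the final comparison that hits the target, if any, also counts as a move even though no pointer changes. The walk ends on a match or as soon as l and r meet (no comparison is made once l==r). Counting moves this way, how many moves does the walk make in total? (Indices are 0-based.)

4 moves

[0,12] -8+38=30 <43 → l++
[1,12] -5+38=33 <43 → l++
[2,12] 0+38=38 <43 → l++
[3,12] 5+38=43 → found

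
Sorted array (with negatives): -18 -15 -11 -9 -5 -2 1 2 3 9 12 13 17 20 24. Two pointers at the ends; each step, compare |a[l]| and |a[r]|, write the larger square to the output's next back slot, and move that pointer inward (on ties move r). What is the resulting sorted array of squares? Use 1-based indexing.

l=1 r=15: |-18|<=|24| out[15]=576, r--
l=1 r=14: |-18|<=|20| out[14]=400, r--
l=1 r=13: |-18|>|17| out[13]=324, l++
l=2 r=13: |-15|<=|17| out[12]=289, r--
l=2 r=12: |-15|>|13| out[11]=225, l++
l=3 r=12: |-11|<=|13| out[10]=169, r--
l=3 r=11: |-11|<=|12| out[9]=144, r--
l=3 r=10: |-11|>|9| out[8]=121, l++
l=4 r=10: |-9|<=|9| out[7]=81, r--
l=4 r=9: |-9|>|3| out[6]=81, l++
l=5 r=9: |-5|>|3| out[5]=25, l++
l=6 r=9: |-2|<=|3| out[4]=9, r--
l=6 r=8: |-2|<=|2| out[3]=4, r--
l=6 r=7: |-2|>|1| out[2]=4, l++
l=7 r=7: |1|<=|1| out[1]=1, r--

[1, 4, 4, 9, 25, 81, 81, 121, 144, 169, 225, 289, 324, 400, 576]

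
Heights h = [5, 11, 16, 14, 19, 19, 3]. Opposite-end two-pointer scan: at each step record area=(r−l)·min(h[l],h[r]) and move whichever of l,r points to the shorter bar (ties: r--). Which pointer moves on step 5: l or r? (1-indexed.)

l=1 r=7: min(5,3)*6=18 best=18 *, r--
l=1 r=6: min(5,19)*5=25 best=25 *, l++
l=2 r=6: min(11,19)*4=44 best=44 *, l++
l=3 r=6: min(16,19)*3=48 best=48 *, l++
l=4 r=6: min(14,19)*2=28 best=48, l++

l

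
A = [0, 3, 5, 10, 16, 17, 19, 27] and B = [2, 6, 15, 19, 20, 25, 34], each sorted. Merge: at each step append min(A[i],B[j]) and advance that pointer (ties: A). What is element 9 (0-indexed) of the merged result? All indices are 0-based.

i=0 j=0: A[i]=0<=B[j]=2 take 0, i++
i=1 j=0: A[i]=3>B[j]=2 take 2, j++
i=1 j=1: A[i]=3<=B[j]=6 take 3, i++
i=2 j=1: A[i]=5<=B[j]=6 take 5, i++
i=3 j=1: A[i]=10>B[j]=6 take 6, j++
i=3 j=2: A[i]=10<=B[j]=15 take 10, i++
i=4 j=2: A[i]=16>B[j]=15 take 15, j++
i=4 j=3: A[i]=16<=B[j]=19 take 16, i++
i=5 j=3: A[i]=17<=B[j]=19 take 17, i++
i=6 j=3: A[i]=19<=B[j]=19 take 19, i++
i=7 j=3: A[i]=27>B[j]=19 take 19, j++
i=7 j=4: A[i]=27>B[j]=20 take 20, j++
i=7 j=5: A[i]=27>B[j]=25 take 25, j++
i=7 j=6: A[i]=27<=B[j]=34 take 27, i++
i=8 j=6: A done, take B[j]=34, j++

merged[9] = 19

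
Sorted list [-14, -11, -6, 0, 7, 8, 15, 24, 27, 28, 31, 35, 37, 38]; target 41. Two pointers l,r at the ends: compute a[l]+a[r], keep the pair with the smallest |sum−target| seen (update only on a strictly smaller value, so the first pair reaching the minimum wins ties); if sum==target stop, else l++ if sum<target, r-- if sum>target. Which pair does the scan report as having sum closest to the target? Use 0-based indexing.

[0,13] -14+38=24 d=17 * → l++
[1,13] -11+38=27 d=14 * → l++
[2,13] -6+38=32 d=9 * → l++
[3,13] 0+38=38 d=3 * → l++
[4,13] 7+38=45 d=4 → r--
[4,12] 7+37=44 d=3 → r--
[4,11] 7+35=42 d=1 * → r--
[4,10] 7+31=38 d=3 → l++
[5,10] 8+31=39 d=2 → l++
[6,10] 15+31=46 d=5 → r--
[6,9] 15+28=43 d=2 → r--
[6,8] 15+27=42 d=1 → r--
[6,7] 15+24=39 d=2 → l++

pair (7, 35) with sum 42 (|Δ|=1)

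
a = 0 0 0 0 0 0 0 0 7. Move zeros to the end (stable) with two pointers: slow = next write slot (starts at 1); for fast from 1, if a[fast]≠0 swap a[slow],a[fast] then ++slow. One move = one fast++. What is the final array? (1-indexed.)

[7, 0, 0, 0, 0, 0, 0, 0, 0]

slow=1 fast=1: a[fast]=0, fast++
slow=1 fast=2: a[fast]=0, fast++
slow=1 fast=3: a[fast]=0, fast++
slow=1 fast=4: a[fast]=0, fast++
slow=1 fast=5: a[fast]=0, fast++
slow=1 fast=6: a[fast]=0, fast++
slow=1 fast=7: a[fast]=0, fast++
slow=1 fast=8: a[fast]=0, fast++
slow=1 fast=9: a[fast]=7≠0 swap→a[1]=7, slow++,fast++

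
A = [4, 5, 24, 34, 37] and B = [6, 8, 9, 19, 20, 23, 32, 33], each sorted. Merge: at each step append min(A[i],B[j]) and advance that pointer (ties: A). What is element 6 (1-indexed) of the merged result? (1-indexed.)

merged[6] = 19

[i=1,j=1] A[i]=4<=B[j]=6 take 4 → i++
[i=2,j=1] A[i]=5<=B[j]=6 take 5 → i++
[i=3,j=1] A[i]=24>B[j]=6 take 6 → j++
[i=3,j=2] A[i]=24>B[j]=8 take 8 → j++
[i=3,j=3] A[i]=24>B[j]=9 take 9 → j++
[i=3,j=4] A[i]=24>B[j]=19 take 19 → j++
[i=3,j=5] A[i]=24>B[j]=20 take 20 → j++
[i=3,j=6] A[i]=24>B[j]=23 take 23 → j++
[i=3,j=7] A[i]=24<=B[j]=32 take 24 → i++
[i=4,j=7] A[i]=34>B[j]=32 take 32 → j++
[i=4,j=8] A[i]=34>B[j]=33 take 33 → j++
[i=4,j=9] B done, take A[i]=34 → i++
[i=5,j=9] B done, take A[i]=37 → i++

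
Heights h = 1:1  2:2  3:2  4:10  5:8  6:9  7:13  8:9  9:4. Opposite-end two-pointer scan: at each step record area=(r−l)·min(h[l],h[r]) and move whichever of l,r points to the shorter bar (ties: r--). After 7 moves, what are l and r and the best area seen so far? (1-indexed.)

l=6, r=7, best area=36

[1,9] min(1,4)*8=8 best=8 * → l++
[2,9] min(2,4)*7=14 best=14 * → l++
[3,9] min(2,4)*6=12 best=14 → l++
[4,9] min(10,4)*5=20 best=20 * → r--
[4,8] min(10,9)*4=36 best=36 * → r--
[4,7] min(10,13)*3=30 best=36 → l++
[5,7] min(8,13)*2=16 best=36 → l++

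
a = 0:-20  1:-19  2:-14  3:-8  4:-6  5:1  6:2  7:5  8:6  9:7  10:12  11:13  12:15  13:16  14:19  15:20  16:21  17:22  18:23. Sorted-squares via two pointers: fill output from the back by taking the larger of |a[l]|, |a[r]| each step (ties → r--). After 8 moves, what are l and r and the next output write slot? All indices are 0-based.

[0,18] |-20|<=|23| out[18]=529 → r--
[0,17] |-20|<=|22| out[17]=484 → r--
[0,16] |-20|<=|21| out[16]=441 → r--
[0,15] |-20|<=|20| out[15]=400 → r--
[0,14] |-20|>|19| out[14]=400 → l++
[1,14] |-19|<=|19| out[13]=361 → r--
[1,13] |-19|>|16| out[12]=361 → l++
[2,13] |-14|<=|16| out[11]=256 → r--

l=2, r=12, next write slot=10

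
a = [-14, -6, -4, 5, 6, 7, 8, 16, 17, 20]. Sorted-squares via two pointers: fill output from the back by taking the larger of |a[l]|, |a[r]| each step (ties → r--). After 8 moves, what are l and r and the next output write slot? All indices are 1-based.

l=3, r=4, next write slot=2

l=1 r=10: |-14|<=|20| out[10]=400, r--
l=1 r=9: |-14|<=|17| out[9]=289, r--
l=1 r=8: |-14|<=|16| out[8]=256, r--
l=1 r=7: |-14|>|8| out[7]=196, l++
l=2 r=7: |-6|<=|8| out[6]=64, r--
l=2 r=6: |-6|<=|7| out[5]=49, r--
l=2 r=5: |-6|<=|6| out[4]=36, r--
l=2 r=4: |-6|>|5| out[3]=36, l++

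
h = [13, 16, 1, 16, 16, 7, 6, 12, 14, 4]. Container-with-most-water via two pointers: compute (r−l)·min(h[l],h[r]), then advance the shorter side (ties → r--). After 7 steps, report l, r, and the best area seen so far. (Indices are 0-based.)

l=1, r=3, best area=104

[0,9] min(13,4)*9=36 best=36 * → r--
[0,8] min(13,14)*8=104 best=104 * → l++
[1,8] min(16,14)*7=98 best=104 → r--
[1,7] min(16,12)*6=72 best=104 → r--
[1,6] min(16,6)*5=30 best=104 → r--
[1,5] min(16,7)*4=28 best=104 → r--
[1,4] min(16,16)*3=48 best=104 → r--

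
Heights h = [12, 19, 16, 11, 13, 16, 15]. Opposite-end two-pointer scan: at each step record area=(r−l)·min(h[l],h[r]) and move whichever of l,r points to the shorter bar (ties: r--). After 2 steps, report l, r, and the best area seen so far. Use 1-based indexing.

l=2, r=6, best area=75

[1,7] min(12,15)*6=72 best=72 * → l++
[2,7] min(19,15)*5=75 best=75 * → r--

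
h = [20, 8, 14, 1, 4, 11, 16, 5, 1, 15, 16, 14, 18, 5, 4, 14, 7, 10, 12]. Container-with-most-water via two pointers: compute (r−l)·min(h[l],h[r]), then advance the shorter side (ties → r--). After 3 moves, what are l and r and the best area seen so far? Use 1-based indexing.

[1,19] min(20,12)*18=216 best=216 * → r--
[1,18] min(20,10)*17=170 best=216 → r--
[1,17] min(20,7)*16=112 best=216 → r--

l=1, r=16, best area=216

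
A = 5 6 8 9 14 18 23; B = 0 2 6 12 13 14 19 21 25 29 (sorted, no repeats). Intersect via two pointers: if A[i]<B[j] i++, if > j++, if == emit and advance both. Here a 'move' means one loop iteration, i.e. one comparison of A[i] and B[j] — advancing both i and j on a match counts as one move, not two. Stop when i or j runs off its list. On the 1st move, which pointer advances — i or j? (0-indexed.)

j

i=0 j=0: 5>0, j++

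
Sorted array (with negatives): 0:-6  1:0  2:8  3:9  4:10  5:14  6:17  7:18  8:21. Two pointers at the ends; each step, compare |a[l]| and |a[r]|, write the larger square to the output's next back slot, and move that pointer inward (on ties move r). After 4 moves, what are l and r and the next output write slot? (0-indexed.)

[0,8] |-6|<=|21| out[8]=441 → r--
[0,7] |-6|<=|18| out[7]=324 → r--
[0,6] |-6|<=|17| out[6]=289 → r--
[0,5] |-6|<=|14| out[5]=196 → r--

l=0, r=4, next write slot=4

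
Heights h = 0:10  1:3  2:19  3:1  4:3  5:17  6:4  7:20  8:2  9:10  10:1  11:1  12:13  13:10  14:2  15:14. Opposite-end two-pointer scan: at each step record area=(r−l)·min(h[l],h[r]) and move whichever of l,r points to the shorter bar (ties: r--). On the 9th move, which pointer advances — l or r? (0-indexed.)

r

[0,15] min(10,14)*15=150 best=150 * → l++
[1,15] min(3,14)*14=42 best=150 → l++
[2,15] min(19,14)*13=182 best=182 * → r--
[2,14] min(19,2)*12=24 best=182 → r--
[2,13] min(19,10)*11=110 best=182 → r--
[2,12] min(19,13)*10=130 best=182 → r--
[2,11] min(19,1)*9=9 best=182 → r--
[2,10] min(19,1)*8=8 best=182 → r--
[2,9] min(19,10)*7=70 best=182 → r--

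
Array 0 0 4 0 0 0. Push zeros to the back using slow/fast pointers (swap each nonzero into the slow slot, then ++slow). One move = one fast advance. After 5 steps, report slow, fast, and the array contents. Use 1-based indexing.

slow=1 fast=1: a[fast]=0, fast++
slow=1 fast=2: a[fast]=0, fast++
slow=1 fast=3: a[fast]=4≠0 swap→a[1]=4, slow++,fast++
slow=2 fast=4: a[fast]=0, fast++
slow=2 fast=5: a[fast]=0, fast++

slow=2, fast=6, a=[4, 0, 0, 0, 0, 0]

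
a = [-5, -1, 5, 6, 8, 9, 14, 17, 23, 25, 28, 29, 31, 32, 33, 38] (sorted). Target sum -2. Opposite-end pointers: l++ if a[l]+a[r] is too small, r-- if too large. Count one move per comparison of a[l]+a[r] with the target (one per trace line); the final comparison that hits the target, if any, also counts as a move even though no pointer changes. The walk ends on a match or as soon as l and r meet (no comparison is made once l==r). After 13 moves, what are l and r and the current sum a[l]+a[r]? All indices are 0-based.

[0,15] -5+38=33 >-2 → r--
[0,14] -5+33=28 >-2 → r--
[0,13] -5+32=27 >-2 → r--
[0,12] -5+31=26 >-2 → r--
[0,11] -5+29=24 >-2 → r--
[0,10] -5+28=23 >-2 → r--
[0,9] -5+25=20 >-2 → r--
[0,8] -5+23=18 >-2 → r--
[0,7] -5+17=12 >-2 → r--
[0,6] -5+14=9 >-2 → r--
[0,5] -5+9=4 >-2 → r--
[0,4] -5+8=3 >-2 → r--
[0,3] -5+6=1 >-2 → r--

l=0, r=2, sum=0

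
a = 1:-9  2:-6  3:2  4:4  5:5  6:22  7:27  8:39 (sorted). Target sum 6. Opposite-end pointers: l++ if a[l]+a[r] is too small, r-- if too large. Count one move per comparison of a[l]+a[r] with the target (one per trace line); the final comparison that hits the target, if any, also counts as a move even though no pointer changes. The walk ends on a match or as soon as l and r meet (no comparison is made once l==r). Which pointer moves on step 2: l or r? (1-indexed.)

[1,8] -9+39=30 >6 → r--
[1,7] -9+27=18 >6 → r--

r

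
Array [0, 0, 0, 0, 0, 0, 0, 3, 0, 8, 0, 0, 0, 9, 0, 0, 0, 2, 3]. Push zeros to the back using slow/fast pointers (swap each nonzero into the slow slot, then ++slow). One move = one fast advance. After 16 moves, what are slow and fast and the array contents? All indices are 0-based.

slow=3, fast=16, a=[3, 8, 9, 0, 0, 0, 0, 0, 0, 0, 0, 0, 0, 0, 0, 0, 0, 2, 3]

slow=0 fast=0: a[fast]=0, fast++
slow=0 fast=1: a[fast]=0, fast++
slow=0 fast=2: a[fast]=0, fast++
slow=0 fast=3: a[fast]=0, fast++
slow=0 fast=4: a[fast]=0, fast++
slow=0 fast=5: a[fast]=0, fast++
slow=0 fast=6: a[fast]=0, fast++
slow=0 fast=7: a[fast]=3≠0 swap→a[0]=3, slow++,fast++
slow=1 fast=8: a[fast]=0, fast++
slow=1 fast=9: a[fast]=8≠0 swap→a[1]=8, slow++,fast++
slow=2 fast=10: a[fast]=0, fast++
slow=2 fast=11: a[fast]=0, fast++
slow=2 fast=12: a[fast]=0, fast++
slow=2 fast=13: a[fast]=9≠0 swap→a[2]=9, slow++,fast++
slow=3 fast=14: a[fast]=0, fast++
slow=3 fast=15: a[fast]=0, fast++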